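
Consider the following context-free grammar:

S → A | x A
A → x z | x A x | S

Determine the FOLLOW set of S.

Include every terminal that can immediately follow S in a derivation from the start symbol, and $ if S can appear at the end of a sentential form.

We compute FOLLOW(S) using the standard algorithm.
FOLLOW(S) starts with {$}.
FIRST(A) = {x}
FIRST(S) = {x}
FOLLOW(A) = {$, x}
FOLLOW(S) = {$, x}
Therefore, FOLLOW(S) = {$, x}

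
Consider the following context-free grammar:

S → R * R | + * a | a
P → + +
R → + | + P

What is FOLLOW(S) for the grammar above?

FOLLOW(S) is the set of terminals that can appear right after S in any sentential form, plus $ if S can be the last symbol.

We compute FOLLOW(S) using the standard algorithm.
FOLLOW(S) starts with {$}.
FIRST(P) = {+}
FIRST(R) = {+}
FIRST(S) = {+, a}
FOLLOW(P) = {$, *}
FOLLOW(R) = {$, *}
FOLLOW(S) = {$}
Therefore, FOLLOW(S) = {$}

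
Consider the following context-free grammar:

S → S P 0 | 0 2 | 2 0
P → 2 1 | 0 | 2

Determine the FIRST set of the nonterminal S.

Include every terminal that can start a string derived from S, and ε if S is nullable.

We compute FIRST(S) using the standard algorithm.
FIRST(P) = {0, 2}
FIRST(S) = {0, 2}
Therefore, FIRST(S) = {0, 2}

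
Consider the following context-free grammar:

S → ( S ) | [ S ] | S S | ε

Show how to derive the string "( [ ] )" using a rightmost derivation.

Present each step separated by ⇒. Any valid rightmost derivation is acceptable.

S ⇒ ( S ) ⇒ ( [ S ] ) ⇒ ( [ ] )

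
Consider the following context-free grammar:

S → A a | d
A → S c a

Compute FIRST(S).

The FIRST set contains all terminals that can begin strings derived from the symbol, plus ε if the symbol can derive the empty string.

We compute FIRST(S) using the standard algorithm.
FIRST(A) = {d}
FIRST(S) = {d}
Therefore, FIRST(S) = {d}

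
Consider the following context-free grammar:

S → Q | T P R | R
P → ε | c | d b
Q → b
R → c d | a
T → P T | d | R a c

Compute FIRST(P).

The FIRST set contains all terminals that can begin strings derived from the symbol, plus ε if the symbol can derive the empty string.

We compute FIRST(P) using the standard algorithm.
FIRST(P) = {c, d, ε}
FIRST(Q) = {b}
FIRST(R) = {a, c}
FIRST(S) = {a, b, c, d}
FIRST(T) = {a, c, d}
Therefore, FIRST(P) = {c, d, ε}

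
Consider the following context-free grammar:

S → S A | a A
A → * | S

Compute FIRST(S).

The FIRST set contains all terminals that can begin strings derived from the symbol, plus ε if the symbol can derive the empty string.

We compute FIRST(S) using the standard algorithm.
FIRST(A) = {*, a}
FIRST(S) = {a}
Therefore, FIRST(S) = {a}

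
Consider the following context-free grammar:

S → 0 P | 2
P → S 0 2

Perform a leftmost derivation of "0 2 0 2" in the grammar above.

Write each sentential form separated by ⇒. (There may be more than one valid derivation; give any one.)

S ⇒ 0 P ⇒ 0 S 0 2 ⇒ 0 2 0 2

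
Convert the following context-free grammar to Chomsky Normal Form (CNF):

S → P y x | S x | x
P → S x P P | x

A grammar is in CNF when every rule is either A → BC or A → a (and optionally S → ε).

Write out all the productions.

TY → y; TX → x; S → x; P → x; S → P X0; X0 → TY TX; S → S TX; P → S X1; X1 → TX X2; X2 → P P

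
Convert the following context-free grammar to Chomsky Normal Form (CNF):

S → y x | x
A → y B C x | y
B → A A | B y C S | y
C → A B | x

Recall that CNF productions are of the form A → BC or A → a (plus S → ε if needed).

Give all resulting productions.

TY → y; TX → x; S → x; A → y; B → y; C → x; S → TY TX; A → TY X0; X0 → B X1; X1 → C TX; B → A A; B → B X2; X2 → TY X3; X3 → C S; C → A B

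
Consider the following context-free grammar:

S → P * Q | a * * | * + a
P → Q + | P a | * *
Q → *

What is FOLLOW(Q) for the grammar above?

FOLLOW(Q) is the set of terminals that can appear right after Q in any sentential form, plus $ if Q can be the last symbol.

We compute FOLLOW(Q) using the standard algorithm.
FOLLOW(S) starts with {$}.
FIRST(P) = {*}
FIRST(Q) = {*}
FIRST(S) = {*, a}
FOLLOW(P) = {*, a}
FOLLOW(Q) = {$, +}
FOLLOW(S) = {$}
Therefore, FOLLOW(Q) = {$, +}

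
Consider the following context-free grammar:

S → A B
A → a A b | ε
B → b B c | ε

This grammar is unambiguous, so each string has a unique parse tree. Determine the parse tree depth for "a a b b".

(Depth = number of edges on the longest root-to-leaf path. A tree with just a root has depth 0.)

4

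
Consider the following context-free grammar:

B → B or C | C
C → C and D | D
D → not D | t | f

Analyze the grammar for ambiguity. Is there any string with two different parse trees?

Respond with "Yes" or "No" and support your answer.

No - the grammar is unambiguous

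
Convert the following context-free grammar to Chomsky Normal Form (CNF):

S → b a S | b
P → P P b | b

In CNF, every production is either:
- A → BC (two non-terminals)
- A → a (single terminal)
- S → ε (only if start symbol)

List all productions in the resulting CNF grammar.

TB → b; TA → a; S → b; P → b; S → TB X0; X0 → TA S; P → P X1; X1 → P TB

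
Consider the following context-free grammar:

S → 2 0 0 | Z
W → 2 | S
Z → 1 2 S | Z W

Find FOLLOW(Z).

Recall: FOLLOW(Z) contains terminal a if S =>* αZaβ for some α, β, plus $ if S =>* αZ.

We compute FOLLOW(Z) using the standard algorithm.
FOLLOW(S) starts with {$}.
FIRST(S) = {1, 2}
FIRST(W) = {1, 2}
FIRST(Z) = {1}
FOLLOW(S) = {$, 1, 2}
FOLLOW(W) = {$, 1, 2}
FOLLOW(Z) = {$, 1, 2}
Therefore, FOLLOW(Z) = {$, 1, 2}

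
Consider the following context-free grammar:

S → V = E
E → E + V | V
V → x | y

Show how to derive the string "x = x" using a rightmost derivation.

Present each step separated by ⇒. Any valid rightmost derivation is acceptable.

S ⇒ V = E ⇒ V = V ⇒ V = x ⇒ x = x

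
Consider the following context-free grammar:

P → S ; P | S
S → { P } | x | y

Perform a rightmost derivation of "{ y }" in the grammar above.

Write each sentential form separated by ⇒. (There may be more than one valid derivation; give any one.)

P ⇒ S ⇒ { P } ⇒ { S } ⇒ { y }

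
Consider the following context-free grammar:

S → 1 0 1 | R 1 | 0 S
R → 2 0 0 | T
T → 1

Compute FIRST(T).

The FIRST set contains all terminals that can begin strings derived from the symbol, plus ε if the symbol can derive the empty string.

We compute FIRST(T) using the standard algorithm.
FIRST(R) = {1, 2}
FIRST(S) = {0, 1, 2}
FIRST(T) = {1}
Therefore, FIRST(T) = {1}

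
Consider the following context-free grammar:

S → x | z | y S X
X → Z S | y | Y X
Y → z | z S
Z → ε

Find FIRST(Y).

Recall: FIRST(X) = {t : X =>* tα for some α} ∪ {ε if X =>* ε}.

We compute FIRST(Y) using the standard algorithm.
FIRST(S) = {x, y, z}
FIRST(X) = {x, y, z}
FIRST(Y) = {z}
FIRST(Z) = {ε}
Therefore, FIRST(Y) = {z}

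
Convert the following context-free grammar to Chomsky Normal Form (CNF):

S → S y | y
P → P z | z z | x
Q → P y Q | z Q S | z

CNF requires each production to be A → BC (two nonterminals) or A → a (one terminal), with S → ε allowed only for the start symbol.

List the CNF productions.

TY → y; S → y; TZ → z; P → x; Q → z; S → S TY; P → P TZ; P → TZ TZ; Q → P X0; X0 → TY Q; Q → TZ X1; X1 → Q S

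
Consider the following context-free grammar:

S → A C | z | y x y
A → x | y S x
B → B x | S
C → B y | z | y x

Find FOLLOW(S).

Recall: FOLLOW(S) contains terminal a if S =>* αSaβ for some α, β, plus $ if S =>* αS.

We compute FOLLOW(S) using the standard algorithm.
FOLLOW(S) starts with {$}.
FIRST(A) = {x, y}
FIRST(B) = {x, y, z}
FIRST(C) = {x, y, z}
FIRST(S) = {x, y, z}
FOLLOW(A) = {x, y, z}
FOLLOW(B) = {x, y}
FOLLOW(C) = {$, x, y}
FOLLOW(S) = {$, x, y}
Therefore, FOLLOW(S) = {$, x, y}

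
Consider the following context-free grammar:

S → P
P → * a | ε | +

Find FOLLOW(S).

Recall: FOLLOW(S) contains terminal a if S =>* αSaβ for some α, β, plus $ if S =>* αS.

We compute FOLLOW(S) using the standard algorithm.
FOLLOW(S) starts with {$}.
FIRST(P) = {*, +, ε}
FIRST(S) = {*, +, ε}
FOLLOW(P) = {$}
FOLLOW(S) = {$}
Therefore, FOLLOW(S) = {$}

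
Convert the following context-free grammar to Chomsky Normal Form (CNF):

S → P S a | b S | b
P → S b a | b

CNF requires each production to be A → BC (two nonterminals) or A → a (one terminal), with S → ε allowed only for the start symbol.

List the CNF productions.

TA → a; TB → b; S → b; P → b; S → P X0; X0 → S TA; S → TB S; P → S X1; X1 → TB TA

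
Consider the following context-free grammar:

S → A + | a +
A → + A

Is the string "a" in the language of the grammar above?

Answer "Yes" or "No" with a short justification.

No - no valid derivation exists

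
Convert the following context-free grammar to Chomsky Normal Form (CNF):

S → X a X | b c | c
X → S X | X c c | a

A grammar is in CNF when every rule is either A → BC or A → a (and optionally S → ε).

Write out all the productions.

TA → a; TB → b; TC → c; S → c; X → a; S → X X0; X0 → TA X; S → TB TC; X → S X; X → X X1; X1 → TC TC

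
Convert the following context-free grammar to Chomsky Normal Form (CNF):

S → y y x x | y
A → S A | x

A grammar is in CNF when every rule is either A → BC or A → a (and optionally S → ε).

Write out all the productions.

TY → y; TX → x; S → y; A → x; S → TY X0; X0 → TY X1; X1 → TX TX; A → S A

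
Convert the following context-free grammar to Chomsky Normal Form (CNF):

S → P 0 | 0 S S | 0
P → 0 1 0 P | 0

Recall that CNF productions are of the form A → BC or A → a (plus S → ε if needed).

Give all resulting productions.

T0 → 0; S → 0; T1 → 1; P → 0; S → P T0; S → T0 X0; X0 → S S; P → T0 X1; X1 → T1 X2; X2 → T0 P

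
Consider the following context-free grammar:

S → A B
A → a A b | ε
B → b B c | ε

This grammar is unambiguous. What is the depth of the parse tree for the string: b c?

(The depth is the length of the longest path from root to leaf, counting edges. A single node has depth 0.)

3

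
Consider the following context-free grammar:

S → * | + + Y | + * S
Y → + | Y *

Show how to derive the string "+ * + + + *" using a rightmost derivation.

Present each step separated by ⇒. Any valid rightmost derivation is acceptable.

S ⇒ + * S ⇒ + * + + Y ⇒ + * + + Y * ⇒ + * + + + *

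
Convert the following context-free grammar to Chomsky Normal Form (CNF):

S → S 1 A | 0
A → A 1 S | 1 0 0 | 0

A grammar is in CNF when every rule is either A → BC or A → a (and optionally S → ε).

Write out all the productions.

T1 → 1; S → 0; T0 → 0; A → 0; S → S X0; X0 → T1 A; A → A X1; X1 → T1 S; A → T1 X2; X2 → T0 T0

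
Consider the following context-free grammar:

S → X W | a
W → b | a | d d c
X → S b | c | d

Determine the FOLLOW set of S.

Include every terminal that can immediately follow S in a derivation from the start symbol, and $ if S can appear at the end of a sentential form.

We compute FOLLOW(S) using the standard algorithm.
FOLLOW(S) starts with {$}.
FIRST(S) = {a, c, d}
FIRST(W) = {a, b, d}
FIRST(X) = {a, c, d}
FOLLOW(S) = {$, b}
FOLLOW(W) = {$, b}
FOLLOW(X) = {a, b, d}
Therefore, FOLLOW(S) = {$, b}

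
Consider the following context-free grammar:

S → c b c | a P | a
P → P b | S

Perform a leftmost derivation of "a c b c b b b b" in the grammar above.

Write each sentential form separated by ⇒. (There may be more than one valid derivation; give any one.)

S ⇒ a P ⇒ a P b ⇒ a P b b ⇒ a P b b b ⇒ a P b b b b ⇒ a S b b b b ⇒ a c b c b b b b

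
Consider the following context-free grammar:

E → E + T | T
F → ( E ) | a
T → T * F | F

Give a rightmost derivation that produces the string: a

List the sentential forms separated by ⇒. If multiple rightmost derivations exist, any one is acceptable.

E ⇒ T ⇒ F ⇒ a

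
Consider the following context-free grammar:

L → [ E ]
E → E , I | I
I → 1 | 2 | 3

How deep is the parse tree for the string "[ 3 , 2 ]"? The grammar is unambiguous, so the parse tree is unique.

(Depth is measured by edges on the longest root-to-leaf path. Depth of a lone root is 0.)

4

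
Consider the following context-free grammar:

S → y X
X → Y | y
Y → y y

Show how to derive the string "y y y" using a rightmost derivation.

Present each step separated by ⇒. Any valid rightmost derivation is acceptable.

S ⇒ y X ⇒ y Y ⇒ y y y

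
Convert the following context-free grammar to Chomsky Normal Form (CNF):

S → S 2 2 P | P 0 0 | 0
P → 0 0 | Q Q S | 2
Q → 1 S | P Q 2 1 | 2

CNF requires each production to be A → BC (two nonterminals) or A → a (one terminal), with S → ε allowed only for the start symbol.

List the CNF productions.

T2 → 2; T0 → 0; S → 0; P → 2; T1 → 1; Q → 2; S → S X0; X0 → T2 X1; X1 → T2 P; S → P X2; X2 → T0 T0; P → T0 T0; P → Q X3; X3 → Q S; Q → T1 S; Q → P X4; X4 → Q X5; X5 → T2 T1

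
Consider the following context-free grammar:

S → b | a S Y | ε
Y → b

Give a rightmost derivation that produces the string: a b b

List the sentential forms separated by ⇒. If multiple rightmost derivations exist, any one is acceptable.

S ⇒ a S Y ⇒ a S b ⇒ a b b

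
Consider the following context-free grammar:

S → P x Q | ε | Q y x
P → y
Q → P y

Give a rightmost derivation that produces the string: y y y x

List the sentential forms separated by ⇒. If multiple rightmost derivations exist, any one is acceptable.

S ⇒ Q y x ⇒ P y y x ⇒ y y y x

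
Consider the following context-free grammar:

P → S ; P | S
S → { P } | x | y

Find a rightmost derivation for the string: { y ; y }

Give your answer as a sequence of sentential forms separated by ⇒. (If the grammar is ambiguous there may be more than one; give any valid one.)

P ⇒ S ⇒ { P } ⇒ { S ; P } ⇒ { S ; S } ⇒ { S ; y } ⇒ { y ; y }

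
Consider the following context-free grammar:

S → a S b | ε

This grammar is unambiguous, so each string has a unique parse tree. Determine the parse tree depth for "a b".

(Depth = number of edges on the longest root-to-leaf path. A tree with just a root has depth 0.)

2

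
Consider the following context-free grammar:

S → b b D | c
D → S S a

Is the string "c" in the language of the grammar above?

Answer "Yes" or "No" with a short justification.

Yes - a valid derivation exists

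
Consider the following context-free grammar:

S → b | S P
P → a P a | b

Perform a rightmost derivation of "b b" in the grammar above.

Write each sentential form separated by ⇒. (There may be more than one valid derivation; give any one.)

S ⇒ S P ⇒ S b ⇒ b b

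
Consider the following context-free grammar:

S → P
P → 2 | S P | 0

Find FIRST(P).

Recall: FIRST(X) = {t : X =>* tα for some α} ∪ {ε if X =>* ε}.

We compute FIRST(P) using the standard algorithm.
FIRST(P) = {0, 2}
FIRST(S) = {0, 2}
Therefore, FIRST(P) = {0, 2}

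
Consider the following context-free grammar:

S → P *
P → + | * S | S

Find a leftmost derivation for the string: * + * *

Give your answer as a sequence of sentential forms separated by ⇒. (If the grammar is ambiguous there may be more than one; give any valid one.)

S ⇒ P * ⇒ * S * ⇒ * P * * ⇒ * + * *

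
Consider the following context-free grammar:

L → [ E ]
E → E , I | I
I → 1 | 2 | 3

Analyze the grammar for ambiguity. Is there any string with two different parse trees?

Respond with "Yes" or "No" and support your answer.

No - the grammar is unambiguous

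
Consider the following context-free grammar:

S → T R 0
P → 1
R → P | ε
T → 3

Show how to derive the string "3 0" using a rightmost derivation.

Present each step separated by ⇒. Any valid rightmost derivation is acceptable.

S ⇒ T R 0 ⇒ T 0 ⇒ 3 0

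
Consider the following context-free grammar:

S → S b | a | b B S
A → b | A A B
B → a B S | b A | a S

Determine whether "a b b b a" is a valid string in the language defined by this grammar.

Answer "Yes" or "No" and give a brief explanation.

No - no valid derivation exists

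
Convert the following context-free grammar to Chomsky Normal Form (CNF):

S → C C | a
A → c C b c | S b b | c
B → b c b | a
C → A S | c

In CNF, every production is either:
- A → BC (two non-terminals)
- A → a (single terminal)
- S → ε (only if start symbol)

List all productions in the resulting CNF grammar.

S → a; TC → c; TB → b; A → c; B → a; C → c; S → C C; A → TC X0; X0 → C X1; X1 → TB TC; A → S X2; X2 → TB TB; B → TB X3; X3 → TC TB; C → A S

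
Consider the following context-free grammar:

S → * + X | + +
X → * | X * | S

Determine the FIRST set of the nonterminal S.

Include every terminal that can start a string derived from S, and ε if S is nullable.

We compute FIRST(S) using the standard algorithm.
FIRST(S) = {*, +}
FIRST(X) = {*, +}
Therefore, FIRST(S) = {*, +}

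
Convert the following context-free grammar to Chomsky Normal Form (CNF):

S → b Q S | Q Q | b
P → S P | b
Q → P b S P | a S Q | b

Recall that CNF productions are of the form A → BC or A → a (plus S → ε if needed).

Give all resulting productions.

TB → b; S → b; P → b; TA → a; Q → b; S → TB X0; X0 → Q S; S → Q Q; P → S P; Q → P X1; X1 → TB X2; X2 → S P; Q → TA X3; X3 → S Q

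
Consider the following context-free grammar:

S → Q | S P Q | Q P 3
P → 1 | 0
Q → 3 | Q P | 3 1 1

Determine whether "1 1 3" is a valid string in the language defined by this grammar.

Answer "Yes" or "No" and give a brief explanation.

No - no valid derivation exists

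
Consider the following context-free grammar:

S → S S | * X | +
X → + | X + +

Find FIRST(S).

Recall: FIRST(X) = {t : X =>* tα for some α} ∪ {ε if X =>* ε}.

We compute FIRST(S) using the standard algorithm.
FIRST(S) = {*, +}
FIRST(X) = {+}
Therefore, FIRST(S) = {*, +}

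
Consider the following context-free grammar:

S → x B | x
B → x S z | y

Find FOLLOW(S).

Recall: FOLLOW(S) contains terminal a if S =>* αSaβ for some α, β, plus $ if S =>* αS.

We compute FOLLOW(S) using the standard algorithm.
FOLLOW(S) starts with {$}.
FIRST(B) = {x, y}
FIRST(S) = {x}
FOLLOW(B) = {$, z}
FOLLOW(S) = {$, z}
Therefore, FOLLOW(S) = {$, z}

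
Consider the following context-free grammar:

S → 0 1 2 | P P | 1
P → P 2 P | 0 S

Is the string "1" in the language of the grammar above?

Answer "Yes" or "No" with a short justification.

Yes - a valid derivation exists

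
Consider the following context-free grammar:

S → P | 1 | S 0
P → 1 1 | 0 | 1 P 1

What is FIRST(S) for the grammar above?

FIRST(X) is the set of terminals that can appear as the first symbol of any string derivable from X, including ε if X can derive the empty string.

We compute FIRST(S) using the standard algorithm.
FIRST(P) = {0, 1}
FIRST(S) = {0, 1}
Therefore, FIRST(S) = {0, 1}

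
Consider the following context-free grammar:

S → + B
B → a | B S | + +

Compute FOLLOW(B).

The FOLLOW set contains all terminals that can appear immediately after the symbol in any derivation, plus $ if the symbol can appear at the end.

We compute FOLLOW(B) using the standard algorithm.
FOLLOW(S) starts with {$}.
FIRST(B) = {+, a}
FIRST(S) = {+}
FOLLOW(B) = {$, +}
FOLLOW(S) = {$, +}
Therefore, FOLLOW(B) = {$, +}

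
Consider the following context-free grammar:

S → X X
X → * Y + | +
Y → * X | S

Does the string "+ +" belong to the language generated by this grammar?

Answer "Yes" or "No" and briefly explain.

Yes - a valid derivation exists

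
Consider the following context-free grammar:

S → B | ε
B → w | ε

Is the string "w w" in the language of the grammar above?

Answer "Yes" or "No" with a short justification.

No - no valid derivation exists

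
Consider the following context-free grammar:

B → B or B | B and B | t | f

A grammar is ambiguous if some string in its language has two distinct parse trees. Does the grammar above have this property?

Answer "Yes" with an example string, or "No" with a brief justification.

Yes - the string 'f or f and t and t and t' has two distinct parse trees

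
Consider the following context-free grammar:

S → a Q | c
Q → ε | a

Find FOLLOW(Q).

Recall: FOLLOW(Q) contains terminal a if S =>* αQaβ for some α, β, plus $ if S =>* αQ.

We compute FOLLOW(Q) using the standard algorithm.
FOLLOW(S) starts with {$}.
FIRST(Q) = {a, ε}
FIRST(S) = {a, c}
FOLLOW(Q) = {$}
FOLLOW(S) = {$}
Therefore, FOLLOW(Q) = {$}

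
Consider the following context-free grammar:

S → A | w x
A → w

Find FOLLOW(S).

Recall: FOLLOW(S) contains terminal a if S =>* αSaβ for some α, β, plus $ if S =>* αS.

We compute FOLLOW(S) using the standard algorithm.
FOLLOW(S) starts with {$}.
FIRST(A) = {w}
FIRST(S) = {w}
FOLLOW(A) = {$}
FOLLOW(S) = {$}
Therefore, FOLLOW(S) = {$}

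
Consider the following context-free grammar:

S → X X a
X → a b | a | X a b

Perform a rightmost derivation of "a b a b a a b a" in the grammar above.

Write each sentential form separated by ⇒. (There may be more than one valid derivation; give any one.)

S ⇒ X X a ⇒ X X a b a ⇒ X a a b a ⇒ X a b a a b a ⇒ a b a b a a b a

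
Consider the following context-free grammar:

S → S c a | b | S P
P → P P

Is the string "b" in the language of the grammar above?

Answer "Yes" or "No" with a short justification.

Yes - a valid derivation exists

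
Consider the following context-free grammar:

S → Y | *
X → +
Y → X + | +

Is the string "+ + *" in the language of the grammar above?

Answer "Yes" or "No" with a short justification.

No - no valid derivation exists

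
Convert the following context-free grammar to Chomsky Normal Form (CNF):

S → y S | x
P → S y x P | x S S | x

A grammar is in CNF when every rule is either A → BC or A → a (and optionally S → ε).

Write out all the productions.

TY → y; S → x; TX → x; P → x; S → TY S; P → S X0; X0 → TY X1; X1 → TX P; P → TX X2; X2 → S S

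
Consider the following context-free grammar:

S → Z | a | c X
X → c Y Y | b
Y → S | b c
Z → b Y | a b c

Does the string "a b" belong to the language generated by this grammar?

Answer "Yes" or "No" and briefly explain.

No - no valid derivation exists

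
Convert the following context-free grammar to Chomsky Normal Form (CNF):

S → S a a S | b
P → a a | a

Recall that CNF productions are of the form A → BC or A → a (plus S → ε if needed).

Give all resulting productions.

TA → a; S → b; P → a; S → S X0; X0 → TA X1; X1 → TA S; P → TA TA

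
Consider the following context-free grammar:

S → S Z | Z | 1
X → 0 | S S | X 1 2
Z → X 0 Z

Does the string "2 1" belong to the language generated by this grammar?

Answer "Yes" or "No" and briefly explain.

No - no valid derivation exists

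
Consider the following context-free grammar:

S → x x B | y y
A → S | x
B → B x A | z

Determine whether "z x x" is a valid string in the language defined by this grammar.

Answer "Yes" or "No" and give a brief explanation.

No - no valid derivation exists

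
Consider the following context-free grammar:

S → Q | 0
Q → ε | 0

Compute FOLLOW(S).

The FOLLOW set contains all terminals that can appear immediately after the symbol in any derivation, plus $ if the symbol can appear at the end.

We compute FOLLOW(S) using the standard algorithm.
FOLLOW(S) starts with {$}.
FIRST(Q) = {0, ε}
FIRST(S) = {0, ε}
FOLLOW(Q) = {$}
FOLLOW(S) = {$}
Therefore, FOLLOW(S) = {$}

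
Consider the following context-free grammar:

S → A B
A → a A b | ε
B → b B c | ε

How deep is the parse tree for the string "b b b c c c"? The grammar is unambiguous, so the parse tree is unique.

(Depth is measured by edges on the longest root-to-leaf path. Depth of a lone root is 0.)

5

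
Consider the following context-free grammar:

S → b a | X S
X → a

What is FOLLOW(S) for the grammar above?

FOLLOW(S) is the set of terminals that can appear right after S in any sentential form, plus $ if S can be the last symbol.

We compute FOLLOW(S) using the standard algorithm.
FOLLOW(S) starts with {$}.
FIRST(S) = {a, b}
FIRST(X) = {a}
FOLLOW(S) = {$}
FOLLOW(X) = {a, b}
Therefore, FOLLOW(S) = {$}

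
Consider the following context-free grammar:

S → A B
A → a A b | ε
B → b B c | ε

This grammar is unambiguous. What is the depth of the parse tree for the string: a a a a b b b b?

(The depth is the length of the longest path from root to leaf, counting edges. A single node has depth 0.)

6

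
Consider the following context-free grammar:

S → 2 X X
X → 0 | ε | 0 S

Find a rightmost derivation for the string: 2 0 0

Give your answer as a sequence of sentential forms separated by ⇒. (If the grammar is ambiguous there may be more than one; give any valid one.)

S ⇒ 2 X X ⇒ 2 X 0 ⇒ 2 0 0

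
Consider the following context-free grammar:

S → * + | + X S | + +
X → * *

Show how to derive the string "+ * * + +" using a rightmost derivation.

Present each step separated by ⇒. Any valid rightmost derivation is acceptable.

S ⇒ + X S ⇒ + X + + ⇒ + * * + +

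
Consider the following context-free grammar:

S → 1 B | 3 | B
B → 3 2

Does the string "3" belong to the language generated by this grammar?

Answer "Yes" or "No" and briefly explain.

Yes - a valid derivation exists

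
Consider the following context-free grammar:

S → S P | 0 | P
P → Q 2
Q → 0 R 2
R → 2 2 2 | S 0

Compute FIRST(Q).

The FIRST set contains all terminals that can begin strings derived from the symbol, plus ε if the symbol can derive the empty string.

We compute FIRST(Q) using the standard algorithm.
FIRST(P) = {0}
FIRST(Q) = {0}
FIRST(R) = {0, 2}
FIRST(S) = {0}
Therefore, FIRST(Q) = {0}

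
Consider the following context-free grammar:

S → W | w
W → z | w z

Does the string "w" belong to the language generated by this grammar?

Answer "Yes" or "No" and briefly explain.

Yes - a valid derivation exists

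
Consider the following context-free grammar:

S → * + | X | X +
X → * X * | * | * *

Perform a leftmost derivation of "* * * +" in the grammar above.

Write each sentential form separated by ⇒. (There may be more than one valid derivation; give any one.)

S ⇒ X + ⇒ * X * + ⇒ * * * +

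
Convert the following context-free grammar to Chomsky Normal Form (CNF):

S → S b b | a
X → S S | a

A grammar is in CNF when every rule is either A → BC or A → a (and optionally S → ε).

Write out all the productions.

TB → b; S → a; X → a; S → S X0; X0 → TB TB; X → S S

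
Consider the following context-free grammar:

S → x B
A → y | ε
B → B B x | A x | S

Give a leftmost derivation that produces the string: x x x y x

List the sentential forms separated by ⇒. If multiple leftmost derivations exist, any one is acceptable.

S ⇒ x B ⇒ x S ⇒ x x B ⇒ x x S ⇒ x x x B ⇒ x x x A x ⇒ x x x y x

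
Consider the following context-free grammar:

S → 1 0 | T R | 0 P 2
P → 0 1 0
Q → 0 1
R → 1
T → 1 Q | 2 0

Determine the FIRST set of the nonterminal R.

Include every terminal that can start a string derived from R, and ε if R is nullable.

We compute FIRST(R) using the standard algorithm.
FIRST(P) = {0}
FIRST(Q) = {0}
FIRST(R) = {1}
FIRST(S) = {0, 1, 2}
FIRST(T) = {1, 2}
Therefore, FIRST(R) = {1}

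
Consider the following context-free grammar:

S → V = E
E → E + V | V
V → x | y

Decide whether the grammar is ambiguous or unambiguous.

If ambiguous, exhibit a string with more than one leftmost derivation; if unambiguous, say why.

Unambiguous - every string in the language has a unique leftmost derivation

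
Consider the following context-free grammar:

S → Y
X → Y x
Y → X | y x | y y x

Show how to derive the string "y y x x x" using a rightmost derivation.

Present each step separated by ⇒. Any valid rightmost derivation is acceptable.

S ⇒ Y ⇒ X ⇒ Y x ⇒ X x ⇒ Y x x ⇒ y y x x x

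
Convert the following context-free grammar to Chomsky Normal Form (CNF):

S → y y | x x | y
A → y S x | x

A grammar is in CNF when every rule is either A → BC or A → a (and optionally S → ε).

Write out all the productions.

TY → y; TX → x; S → y; A → x; S → TY TY; S → TX TX; A → TY X0; X0 → S TX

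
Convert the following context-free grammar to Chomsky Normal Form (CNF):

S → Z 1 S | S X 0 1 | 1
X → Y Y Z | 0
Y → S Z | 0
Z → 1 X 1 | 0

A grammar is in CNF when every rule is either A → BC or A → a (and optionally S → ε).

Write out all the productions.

T1 → 1; T0 → 0; S → 1; X → 0; Y → 0; Z → 0; S → Z X0; X0 → T1 S; S → S X1; X1 → X X2; X2 → T0 T1; X → Y X3; X3 → Y Z; Y → S Z; Z → T1 X4; X4 → X T1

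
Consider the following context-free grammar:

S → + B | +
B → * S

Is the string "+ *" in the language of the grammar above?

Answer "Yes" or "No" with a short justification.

No - no valid derivation exists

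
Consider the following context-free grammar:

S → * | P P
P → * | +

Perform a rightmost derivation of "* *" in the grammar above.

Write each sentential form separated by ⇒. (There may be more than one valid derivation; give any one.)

S ⇒ P P ⇒ P * ⇒ * *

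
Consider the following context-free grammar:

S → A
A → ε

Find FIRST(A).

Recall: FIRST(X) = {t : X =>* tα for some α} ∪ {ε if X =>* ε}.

We compute FIRST(A) using the standard algorithm.
FIRST(A) = {ε}
FIRST(S) = {ε}
Therefore, FIRST(A) = {ε}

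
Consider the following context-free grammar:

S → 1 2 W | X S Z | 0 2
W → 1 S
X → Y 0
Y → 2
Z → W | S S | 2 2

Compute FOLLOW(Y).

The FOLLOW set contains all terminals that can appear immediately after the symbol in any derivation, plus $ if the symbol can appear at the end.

We compute FOLLOW(Y) using the standard algorithm.
FOLLOW(S) starts with {$}.
FIRST(S) = {0, 1, 2}
FIRST(W) = {1}
FIRST(X) = {2}
FIRST(Y) = {2}
FIRST(Z) = {0, 1, 2}
FOLLOW(S) = {$, 0, 1, 2}
FOLLOW(W) = {$, 0, 1, 2}
FOLLOW(X) = {0, 1, 2}
FOLLOW(Y) = {0}
FOLLOW(Z) = {$, 0, 1, 2}
Therefore, FOLLOW(Y) = {0}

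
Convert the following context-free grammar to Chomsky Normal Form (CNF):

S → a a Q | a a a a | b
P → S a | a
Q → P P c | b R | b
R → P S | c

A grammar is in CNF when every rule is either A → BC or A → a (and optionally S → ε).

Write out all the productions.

TA → a; S → b; P → a; TC → c; TB → b; Q → b; R → c; S → TA X0; X0 → TA Q; S → TA X1; X1 → TA X2; X2 → TA TA; P → S TA; Q → P X3; X3 → P TC; Q → TB R; R → P S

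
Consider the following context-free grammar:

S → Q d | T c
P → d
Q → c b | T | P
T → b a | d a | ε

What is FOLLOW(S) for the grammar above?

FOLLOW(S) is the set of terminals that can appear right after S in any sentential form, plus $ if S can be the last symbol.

We compute FOLLOW(S) using the standard algorithm.
FOLLOW(S) starts with {$}.
FIRST(P) = {d}
FIRST(Q) = {b, c, d, ε}
FIRST(S) = {b, c, d}
FIRST(T) = {b, d, ε}
FOLLOW(P) = {d}
FOLLOW(Q) = {d}
FOLLOW(S) = {$}
FOLLOW(T) = {c, d}
Therefore, FOLLOW(S) = {$}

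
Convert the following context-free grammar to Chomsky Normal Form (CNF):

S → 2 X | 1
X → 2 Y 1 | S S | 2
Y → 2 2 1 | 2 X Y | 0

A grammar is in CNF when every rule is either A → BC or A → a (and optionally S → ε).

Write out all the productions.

T2 → 2; S → 1; T1 → 1; X → 2; Y → 0; S → T2 X; X → T2 X0; X0 → Y T1; X → S S; Y → T2 X1; X1 → T2 T1; Y → T2 X2; X2 → X Y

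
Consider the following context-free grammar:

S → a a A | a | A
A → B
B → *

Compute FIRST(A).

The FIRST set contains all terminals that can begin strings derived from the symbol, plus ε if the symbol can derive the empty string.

We compute FIRST(A) using the standard algorithm.
FIRST(A) = {*}
FIRST(B) = {*}
FIRST(S) = {*, a}
Therefore, FIRST(A) = {*}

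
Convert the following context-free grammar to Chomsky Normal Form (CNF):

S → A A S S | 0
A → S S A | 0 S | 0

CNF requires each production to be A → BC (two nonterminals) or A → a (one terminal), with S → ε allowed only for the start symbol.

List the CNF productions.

S → 0; T0 → 0; A → 0; S → A X0; X0 → A X1; X1 → S S; A → S X2; X2 → S A; A → T0 S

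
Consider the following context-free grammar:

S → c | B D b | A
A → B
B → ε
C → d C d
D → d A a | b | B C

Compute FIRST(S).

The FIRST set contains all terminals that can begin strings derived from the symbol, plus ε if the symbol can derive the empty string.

We compute FIRST(S) using the standard algorithm.
FIRST(A) = {ε}
FIRST(B) = {ε}
FIRST(C) = {d}
FIRST(D) = {b, d}
FIRST(S) = {b, c, d, ε}
Therefore, FIRST(S) = {b, c, d, ε}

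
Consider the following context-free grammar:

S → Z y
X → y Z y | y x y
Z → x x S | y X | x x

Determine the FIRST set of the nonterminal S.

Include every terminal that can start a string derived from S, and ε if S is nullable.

We compute FIRST(S) using the standard algorithm.
FIRST(S) = {x, y}
FIRST(X) = {y}
FIRST(Z) = {x, y}
Therefore, FIRST(S) = {x, y}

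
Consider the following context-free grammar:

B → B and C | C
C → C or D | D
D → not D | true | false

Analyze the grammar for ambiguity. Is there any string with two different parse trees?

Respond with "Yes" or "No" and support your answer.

No - the grammar is unambiguous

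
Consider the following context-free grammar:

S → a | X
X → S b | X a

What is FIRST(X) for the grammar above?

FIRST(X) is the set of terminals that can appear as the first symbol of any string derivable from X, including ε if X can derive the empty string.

We compute FIRST(X) using the standard algorithm.
FIRST(S) = {a}
FIRST(X) = {a}
Therefore, FIRST(X) = {a}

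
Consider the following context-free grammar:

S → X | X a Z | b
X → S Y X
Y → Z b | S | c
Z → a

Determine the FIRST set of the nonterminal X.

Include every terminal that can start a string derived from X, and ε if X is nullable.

We compute FIRST(X) using the standard algorithm.
FIRST(S) = {b}
FIRST(X) = {b}
FIRST(Y) = {a, b, c}
FIRST(Z) = {a}
Therefore, FIRST(X) = {b}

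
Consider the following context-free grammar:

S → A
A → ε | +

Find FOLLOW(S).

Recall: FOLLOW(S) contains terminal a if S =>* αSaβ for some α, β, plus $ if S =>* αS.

We compute FOLLOW(S) using the standard algorithm.
FOLLOW(S) starts with {$}.
FIRST(A) = {+, ε}
FIRST(S) = {+, ε}
FOLLOW(A) = {$}
FOLLOW(S) = {$}
Therefore, FOLLOW(S) = {$}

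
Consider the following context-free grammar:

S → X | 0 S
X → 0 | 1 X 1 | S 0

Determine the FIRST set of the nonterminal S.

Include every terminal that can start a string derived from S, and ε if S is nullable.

We compute FIRST(S) using the standard algorithm.
FIRST(S) = {0, 1}
FIRST(X) = {0, 1}
Therefore, FIRST(S) = {0, 1}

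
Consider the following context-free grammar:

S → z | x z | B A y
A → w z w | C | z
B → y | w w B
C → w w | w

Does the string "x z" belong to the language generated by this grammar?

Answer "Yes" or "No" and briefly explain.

Yes - a valid derivation exists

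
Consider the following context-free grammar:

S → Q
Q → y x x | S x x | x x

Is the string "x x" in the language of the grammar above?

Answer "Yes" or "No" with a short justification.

Yes - a valid derivation exists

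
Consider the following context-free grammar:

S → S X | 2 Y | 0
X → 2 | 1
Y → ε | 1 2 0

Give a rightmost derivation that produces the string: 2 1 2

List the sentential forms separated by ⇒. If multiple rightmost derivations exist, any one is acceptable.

S ⇒ S X ⇒ S 2 ⇒ S X 2 ⇒ S 1 2 ⇒ 2 Y 1 2 ⇒ 2 1 2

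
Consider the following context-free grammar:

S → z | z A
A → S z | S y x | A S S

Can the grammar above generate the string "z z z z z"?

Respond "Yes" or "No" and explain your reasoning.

Yes - a valid derivation exists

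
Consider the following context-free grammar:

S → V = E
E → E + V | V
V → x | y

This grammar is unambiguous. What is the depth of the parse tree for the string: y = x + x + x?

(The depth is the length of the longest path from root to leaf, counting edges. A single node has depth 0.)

5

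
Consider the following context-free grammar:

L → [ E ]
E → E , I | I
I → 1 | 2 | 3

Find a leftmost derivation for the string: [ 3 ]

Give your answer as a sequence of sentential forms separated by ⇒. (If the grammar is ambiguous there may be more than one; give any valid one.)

L ⇒ [ E ] ⇒ [ I ] ⇒ [ 3 ]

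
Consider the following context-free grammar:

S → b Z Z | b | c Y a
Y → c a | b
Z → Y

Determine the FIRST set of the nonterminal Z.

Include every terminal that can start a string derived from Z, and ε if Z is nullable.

We compute FIRST(Z) using the standard algorithm.
FIRST(S) = {b, c}
FIRST(Y) = {b, c}
FIRST(Z) = {b, c}
Therefore, FIRST(Z) = {b, c}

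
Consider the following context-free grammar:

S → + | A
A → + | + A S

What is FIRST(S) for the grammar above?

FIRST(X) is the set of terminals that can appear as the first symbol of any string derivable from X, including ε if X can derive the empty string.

We compute FIRST(S) using the standard algorithm.
FIRST(A) = {+}
FIRST(S) = {+}
Therefore, FIRST(S) = {+}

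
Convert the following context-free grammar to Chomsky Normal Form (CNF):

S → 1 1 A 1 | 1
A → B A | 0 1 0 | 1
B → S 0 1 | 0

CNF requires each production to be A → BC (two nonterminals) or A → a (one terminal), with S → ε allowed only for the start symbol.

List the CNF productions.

T1 → 1; S → 1; T0 → 0; A → 1; B → 0; S → T1 X0; X0 → T1 X1; X1 → A T1; A → B A; A → T0 X2; X2 → T1 T0; B → S X3; X3 → T0 T1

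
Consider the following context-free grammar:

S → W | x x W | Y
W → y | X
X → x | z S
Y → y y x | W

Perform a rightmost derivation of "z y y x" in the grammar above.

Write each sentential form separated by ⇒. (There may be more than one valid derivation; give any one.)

S ⇒ W ⇒ X ⇒ z S ⇒ z Y ⇒ z y y x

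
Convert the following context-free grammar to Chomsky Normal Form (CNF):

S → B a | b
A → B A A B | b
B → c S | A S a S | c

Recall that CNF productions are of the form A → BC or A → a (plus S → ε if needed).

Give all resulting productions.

TA → a; S → b; A → b; TC → c; B → c; S → B TA; A → B X0; X0 → A X1; X1 → A B; B → TC S; B → A X2; X2 → S X3; X3 → TA S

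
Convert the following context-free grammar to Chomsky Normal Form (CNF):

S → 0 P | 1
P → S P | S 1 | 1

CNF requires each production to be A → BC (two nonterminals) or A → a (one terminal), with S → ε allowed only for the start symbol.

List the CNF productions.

T0 → 0; S → 1; T1 → 1; P → 1; S → T0 P; P → S P; P → S T1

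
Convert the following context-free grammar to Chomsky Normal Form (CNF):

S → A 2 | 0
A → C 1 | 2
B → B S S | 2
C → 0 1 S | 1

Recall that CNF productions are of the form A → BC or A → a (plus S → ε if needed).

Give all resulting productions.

T2 → 2; S → 0; T1 → 1; A → 2; B → 2; T0 → 0; C → 1; S → A T2; A → C T1; B → B X0; X0 → S S; C → T0 X1; X1 → T1 S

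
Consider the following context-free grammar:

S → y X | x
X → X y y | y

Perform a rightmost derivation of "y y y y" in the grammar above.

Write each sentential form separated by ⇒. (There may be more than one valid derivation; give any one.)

S ⇒ y X ⇒ y X y y ⇒ y y y y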